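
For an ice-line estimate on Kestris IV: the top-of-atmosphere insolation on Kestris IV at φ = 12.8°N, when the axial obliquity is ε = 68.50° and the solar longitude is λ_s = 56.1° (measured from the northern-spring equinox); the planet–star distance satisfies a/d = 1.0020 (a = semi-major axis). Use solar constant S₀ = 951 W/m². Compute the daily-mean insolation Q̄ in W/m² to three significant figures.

Solar declination: sin δ = sin ε · sin λ_s = sin 68.50° × sin 56.1° = 0.77226, so δ = +50.557°.
cos H₀ = −tan(+12.8°) tan(+50.557°) = -0.2762, H₀ = 1.8506 rad.
Bracket: H₀ sin φ sin δ + cos φ cos δ sin H₀ = 1.8506×0.22155×0.77226 + 0.97515×0.63531×0.96111 = 0.316627 + 0.595429 = 0.912056.
Inverse-square distance factor (a/d)² = 1.0020² = 1.004004.
Q̄ = (S₀/π) × 1.004004 × [bracket] = (951/π) × 1.004004 × 0.912056 = 277.2 W/m².

Q̄ ≈ 277 W/m²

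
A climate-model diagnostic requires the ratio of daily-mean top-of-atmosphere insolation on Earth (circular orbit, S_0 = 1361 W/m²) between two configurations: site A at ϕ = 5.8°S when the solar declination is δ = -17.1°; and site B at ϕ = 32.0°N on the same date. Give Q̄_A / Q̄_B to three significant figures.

— Configuration A (ϕ=-5.8°):
cos h₀ = −tan(-5.8°) tan(-17.100°) = -0.0312, h₀ = 1.6021 rad.
Bracket: h₀ sin ϕ sin δ + cos ϕ cos δ sin h₀ = 1.6021×-0.10106×-0.29404 + 0.99488×0.95579×0.99951 = 0.047607 + 0.950430 = 0.998037.
Q̄ = (S_0/π) × [bracket] = (1361/π) × 0.998037 = 432.37 W/m².
— Configuration B (ϕ=+32.0°):
cos h₀ = −tan(+32.0°) tan(-17.100°) = 0.1922, h₀ = 1.3774 rad.
Bracket: h₀ sin ϕ sin δ + cos ϕ cos δ sin h₀ = 1.3774×0.52992×-0.29404 + 0.84805×0.95579×0.98135 = -0.214623 + 0.795441 = 0.580818.
Q̄ = (S_0/π) × [bracket] = (1361/π) × 0.580818 = 251.62 W/m².
Ratio Q̄_A / Q̄_B = 432.37 / 251.62 = 1.718.

Q̄_A / Q̄_B ≈ 1.72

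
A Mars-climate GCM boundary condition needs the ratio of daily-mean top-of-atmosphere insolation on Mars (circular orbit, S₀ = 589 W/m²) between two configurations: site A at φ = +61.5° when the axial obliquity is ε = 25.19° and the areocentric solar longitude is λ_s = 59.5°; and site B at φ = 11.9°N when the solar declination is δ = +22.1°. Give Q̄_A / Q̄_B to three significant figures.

Q̄_A / Q̄_B ≈ 1.04

— Configuration A (φ=+61.5°):
sin δ = sin 25.19° × sin 59.5° = 0.36673, so δ = +21.514°.
cos H₀ = −tan(+61.5°) tan(+21.514°) = -0.7260, H₀ = 2.3833 rad.
Bracket: H₀ sin φ sin δ + cos φ cos δ sin H₀ = 2.3833×0.87882×0.36673 + 0.47716×0.93033×0.68768 = 0.768113 + 0.305272 = 1.073385.
Q̄ = (S₀/π) × [bracket] = (589/π) × 1.073385 = 201.24 W/m².
— Configuration B (φ=+11.9°):
cos H₀ = −tan(+11.9°) tan(+22.100°) = -0.0856, H₀ = 1.6565 rad.
Bracket: H₀ sin φ sin δ + cos φ cos δ sin H₀ = 1.6565×0.20620×0.37622 + 0.97851×0.92653×0.99633 = 0.128506 + 0.903292 = 1.031798.
Q̄ = (S₀/π) × [bracket] = (589/π) × 1.031798 = 193.45 W/m².
Ratio Q̄_A / Q̄_B = 201.24 / 193.45 = 1.040.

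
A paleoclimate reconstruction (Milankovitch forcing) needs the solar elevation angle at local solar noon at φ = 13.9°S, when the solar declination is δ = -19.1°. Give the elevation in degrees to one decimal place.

84.8°

At local noon the hour angle is zero, so the zenith angle equals |φ − δ| = |-13.9° − (-19.100°)| = 5.200°.
Elevation = 90° − 5.200° = 84.8°.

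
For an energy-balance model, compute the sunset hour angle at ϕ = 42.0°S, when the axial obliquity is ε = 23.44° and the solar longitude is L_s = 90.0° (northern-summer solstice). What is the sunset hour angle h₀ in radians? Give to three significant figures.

Solar declination: sin δ = sin ε · sin L_s = sin 23.44° × sin 90.0° = 0.39779, so δ = +23.440°.
cos h₀ = −tan ϕ · tan δ = −tan(-42.0°) × tan(+23.440°) = 0.3904, so h₀ = 1.1697 rad = 67.02°.

h₀ = 1.17 rad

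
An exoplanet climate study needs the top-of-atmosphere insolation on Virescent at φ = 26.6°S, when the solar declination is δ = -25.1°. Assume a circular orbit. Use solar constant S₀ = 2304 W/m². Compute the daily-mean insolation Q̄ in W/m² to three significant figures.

cos H₀ = −tan(-26.6°) tan(-25.100°) = -0.2346, H₀ = 1.8076 rad.
Bracket: H₀ sin φ sin δ + cos φ cos δ sin H₀ = 1.8076×-0.44776×-0.42420 + 0.89415×0.90557×0.97210 = 0.343335 + 0.787124 = 1.130459.
Q̄ = (S₀/π) × [bracket] = (2304/π) × 1.130459 = 829.1 W/m².

Q̄ ≈ 829 W/m²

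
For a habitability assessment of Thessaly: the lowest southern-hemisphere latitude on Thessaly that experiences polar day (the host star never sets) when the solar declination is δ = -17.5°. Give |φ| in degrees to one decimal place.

Polar day requires cos H₀ = −tan φ tan δ ≤ −1, i.e. tan φ tan δ ≥ 1.
The boundary is |tan φ| · |tan δ| = 1, so |φ| = 90° − |δ| = 90° − 17.5° = 72.5° in the southern hemisphere.

|φ| = 72.5°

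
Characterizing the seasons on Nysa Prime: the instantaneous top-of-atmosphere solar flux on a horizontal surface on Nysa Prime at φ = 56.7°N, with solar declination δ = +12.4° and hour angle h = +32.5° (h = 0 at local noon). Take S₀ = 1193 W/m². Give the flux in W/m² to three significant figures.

cos θ_z = sin φ sin δ + cos φ cos δ cos h = 0.179477 + 0.452239 = 0.631716.
Flux = S₀ · cos θ_z = 1193 × 0.631716 = 753.6 W/m².

754 W/m²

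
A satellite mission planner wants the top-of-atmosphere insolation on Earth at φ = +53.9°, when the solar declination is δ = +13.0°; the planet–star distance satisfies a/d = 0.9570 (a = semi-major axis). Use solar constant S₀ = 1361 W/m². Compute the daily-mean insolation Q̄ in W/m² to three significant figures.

cos H₀ = −tan(+53.9°) tan(+13.000°) = -0.3166, H₀ = 1.8929 rad.
Bracket: H₀ sin φ sin δ + cos φ cos δ sin H₀ = 1.8929×0.80799×0.22495 + 0.58920×0.97437×0.94856 = 0.344048 + 0.544567 = 0.888615.
Inverse-square distance factor (a/d)² = 0.9570² = 0.915849.
Q̄ = (S₀/π) × 0.915849 × [bracket] = (1361/π) × 0.915849 × 0.888615 = 352.6 W/m².

Q̄ ≈ 353 W/m²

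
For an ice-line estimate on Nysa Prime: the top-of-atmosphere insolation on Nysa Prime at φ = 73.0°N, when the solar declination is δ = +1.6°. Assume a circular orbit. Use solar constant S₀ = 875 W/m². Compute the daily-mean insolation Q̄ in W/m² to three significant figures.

cos H₀ = −tan(+73.0°) tan(+1.600°) = -0.0914, H₀ = 1.6623 rad.
Bracket: H₀ sin φ sin δ + cos φ cos δ sin H₀ = 1.6623×0.95630×0.02792 + 0.29237×0.99961×0.99582 = 0.044383 + 0.291034 = 0.335417.
Q̄ = (S₀/π) × [bracket] = (875/π) × 0.335417 = 93.42 W/m².

Q̄ ≈ 93.4 W/m²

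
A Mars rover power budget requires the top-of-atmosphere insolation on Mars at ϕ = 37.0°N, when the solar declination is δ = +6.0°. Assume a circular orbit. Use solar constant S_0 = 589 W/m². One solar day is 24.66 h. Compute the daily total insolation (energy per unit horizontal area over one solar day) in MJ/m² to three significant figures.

cos h₀ = −tan(+37.0°) tan(+6.000°) = -0.0792, h₀ = 1.6501 rad.
Bracket: h₀ sin ϕ sin δ + cos ϕ cos δ sin h₀ = 1.6501×0.60182×0.10453 + 0.79864×0.99452×0.99686 = 0.103805 + 0.791769 = 0.895574.
Q̄ = (S_0/π) × [bracket] = (589/π) × 0.895574 = 167.91 W/m².
Daily total = Q̄ × 24.66 h × 3600 s/h = 167.91 × 24.66 × 3600 / 10⁶ = 14.91 MJ/m².

14.9 MJ/m²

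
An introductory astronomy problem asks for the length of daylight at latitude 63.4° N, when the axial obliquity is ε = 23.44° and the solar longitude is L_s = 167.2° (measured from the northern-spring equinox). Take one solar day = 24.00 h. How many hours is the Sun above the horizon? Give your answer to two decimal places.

13.36 h

Solar declination: sin δ = sin ε · sin L_s = sin 23.44° × sin 167.2° = 0.08813, so δ = +5.056°.
cos h₀ = −tan ϕ · tan δ = −tan(+63.4°) × tan(+5.056°) = -0.1767, so h₀ = 1.7484 rad = 100.18°.
Daylight = 2h₀/(2π) × 24.00 h = (1.7484/π) × 24.00 = 13.36 h.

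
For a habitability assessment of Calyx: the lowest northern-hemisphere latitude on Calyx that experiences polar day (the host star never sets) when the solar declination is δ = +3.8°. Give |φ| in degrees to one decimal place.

|φ| = 86.2°

Polar day requires cos H₀ = −tan φ tan δ ≤ −1, i.e. tan φ tan δ ≥ 1.
The boundary is |tan φ| · |tan δ| = 1, so |φ| = 90° − |δ| = 90° − 3.8° = 86.2° in the northern hemisphere.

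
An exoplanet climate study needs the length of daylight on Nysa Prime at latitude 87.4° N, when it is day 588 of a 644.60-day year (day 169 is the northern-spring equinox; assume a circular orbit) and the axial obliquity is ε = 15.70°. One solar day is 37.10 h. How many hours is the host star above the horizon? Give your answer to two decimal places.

Solar longitude: λ_s = 360° × (588 − 169)/644.60 = 234.006°.
sin δ = sin 15.70° × sin 234.006° = -0.21894, so δ = -12.647°.
cos H₀ = −tan φ · tan δ = 4.9412 ≥ 1, so the host star never rises (polar night) and H₀ = 0.
Daylight = 2H₀/(2π) × 37.10 h = (0.0000/π) × 37.10 = 0.00 h.

0.00 h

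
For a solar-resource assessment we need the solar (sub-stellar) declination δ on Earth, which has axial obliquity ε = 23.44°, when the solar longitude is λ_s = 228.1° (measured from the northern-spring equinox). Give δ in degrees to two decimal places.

sin δ = sin ε · sin λ_s = sin 23.44° × sin 228.1° = -0.296079.
δ = arcsin(-0.296079) = -17.22°.

δ = -17.22°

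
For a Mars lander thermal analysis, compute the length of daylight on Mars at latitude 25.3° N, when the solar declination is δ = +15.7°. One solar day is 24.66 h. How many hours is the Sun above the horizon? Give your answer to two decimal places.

13.38 h

cos H₀ = −tan φ · tan δ = −tan(+25.3°) × tan(+15.700°) = -0.1329, so H₀ = 1.7041 rad = 97.64°.
Daylight = 2H₀/(2π) × 24.66 h = (1.7041/π) × 24.66 = 13.38 h.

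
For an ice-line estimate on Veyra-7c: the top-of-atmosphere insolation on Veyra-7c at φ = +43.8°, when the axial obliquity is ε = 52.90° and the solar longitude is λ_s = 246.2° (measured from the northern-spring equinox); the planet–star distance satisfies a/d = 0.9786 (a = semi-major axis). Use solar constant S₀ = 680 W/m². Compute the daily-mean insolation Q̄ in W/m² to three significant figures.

Solar declination: sin δ = sin ε · sin λ_s = sin 52.90° × sin 246.2° = -0.72976, so δ = -46.866°.
cos H₀ = −tan(+43.8°) tan(-46.866°) = 1.0236 ≥ 1 ⇒ polar night, H₀ = 0 and Q̄ = 0.
Inverse-square distance factor (a/d)² = 0.9786² = 0.957658.

Q̄ ≈ 0.00 W/m²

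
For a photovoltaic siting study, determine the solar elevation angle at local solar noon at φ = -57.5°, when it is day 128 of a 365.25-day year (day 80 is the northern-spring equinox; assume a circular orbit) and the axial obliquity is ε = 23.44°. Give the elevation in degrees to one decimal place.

Solar longitude: λ_s = 360° × (128 − 80)/365.25 = 47.310°.
sin δ = sin 23.44° × sin 47.310° = 0.29239, so δ = +17.001°.
At local noon the hour angle is zero, so the zenith angle equals |φ − δ| = |-57.5° − (+17.001°)| = 74.501°.
Elevation = 90° − 74.501° = 15.5°.

15.5°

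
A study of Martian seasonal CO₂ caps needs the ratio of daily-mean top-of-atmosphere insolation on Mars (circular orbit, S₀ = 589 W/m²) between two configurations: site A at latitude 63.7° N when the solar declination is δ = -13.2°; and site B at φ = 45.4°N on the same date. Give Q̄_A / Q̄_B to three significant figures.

— Configuration A (φ=+63.7°):
cos H₀ = −tan(+63.7°) tan(-13.200°) = 0.4746, H₀ = 1.0763 rad.
Bracket: H₀ sin φ sin δ + cos φ cos δ sin H₀ = 1.0763×0.89649×-0.22835 + 0.44307×0.97358×0.88022 = -0.220333 + 0.379695 = 0.159362.
Q̄ = (S₀/π) × [bracket] = (589/π) × 0.159362 = 29.878 W/m².
— Configuration B (φ=+45.4°):
cos H₀ = −tan(+45.4°) tan(-13.200°) = 0.2378, H₀ = 1.3306 rad.
Bracket: H₀ sin φ sin δ + cos φ cos δ sin H₀ = 1.3306×0.71203×-0.22835 + 0.70215×0.97358×0.97130 = -0.216345 + 0.663980 = 0.447635.
Q̄ = (S₀/π) × [bracket] = (589/π) × 0.447635 = 83.925 W/m².
Ratio Q̄_A / Q̄_B = 29.878 / 83.925 = 0.3560.

Q̄_A / Q̄_B ≈ 0.356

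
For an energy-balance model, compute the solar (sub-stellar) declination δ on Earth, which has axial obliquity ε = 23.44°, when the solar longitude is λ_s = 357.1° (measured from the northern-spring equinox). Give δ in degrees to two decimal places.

δ = -1.15°

sin δ = sin ε · sin λ_s = sin 23.44° × sin 357.1° = -0.020125.
δ = arcsin(-0.020125) = -1.15°.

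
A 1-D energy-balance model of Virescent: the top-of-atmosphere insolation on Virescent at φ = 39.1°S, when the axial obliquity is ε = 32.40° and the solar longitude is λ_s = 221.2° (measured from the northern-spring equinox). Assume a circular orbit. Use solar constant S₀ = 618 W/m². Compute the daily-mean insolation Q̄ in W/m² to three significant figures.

Q̄ ≈ 218 W/m²

Solar declination: sin δ = sin ε · sin λ_s = sin 32.40° × sin 221.2° = -0.35294, so δ = -20.667°.
cos H₀ = −tan(-39.1°) tan(-20.667°) = -0.3066, H₀ = 1.8824 rad.
Bracket: H₀ sin φ sin δ + cos φ cos δ sin H₀ = 1.8824×-0.63068×-0.35294 + 0.77605×0.93564×0.95185 = 0.419008 + 0.691142 = 1.110150.
Q̄ = (S₀/π) × [bracket] = (618/π) × 1.110150 = 218.4 W/m².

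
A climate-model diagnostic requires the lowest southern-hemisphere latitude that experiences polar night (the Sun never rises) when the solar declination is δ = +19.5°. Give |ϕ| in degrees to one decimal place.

|ϕ| = 70.5°

Polar night requires cos h₀ = −tan ϕ tan δ ≥ 1, i.e. tan ϕ tan δ ≤ −1.
The boundary is |tan ϕ| · |tan δ| = 1, so |ϕ| = 90° − |δ| = 90° − 19.5° = 70.5° in the southern hemisphere.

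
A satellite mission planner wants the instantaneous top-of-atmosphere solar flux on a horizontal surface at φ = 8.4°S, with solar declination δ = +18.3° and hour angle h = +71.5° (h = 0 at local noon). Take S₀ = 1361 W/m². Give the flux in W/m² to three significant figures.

cos θ_z = sin φ sin δ + cos φ cos δ cos h = -0.045869 + 0.298025 = 0.252156.
Flux = S₀ · cos θ_z = 1361 × 0.252156 = 343.2 W/m².

343 W/m²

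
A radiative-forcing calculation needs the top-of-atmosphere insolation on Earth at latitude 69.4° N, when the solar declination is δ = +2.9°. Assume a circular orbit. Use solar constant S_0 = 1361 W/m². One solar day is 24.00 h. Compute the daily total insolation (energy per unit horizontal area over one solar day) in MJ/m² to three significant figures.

cos h₀ = −tan(+69.4°) tan(+2.900°) = -0.1348, h₀ = 1.7060 rad.
Bracket: h₀ sin ϕ sin δ + cos ϕ cos δ sin h₀ = 1.7060×0.93606×0.05059 + 0.35184×0.99872×0.99088 = 0.080788 + 0.348185 = 0.428973.
Q̄ = (S_0/π) × [bracket] = (1361/π) × 0.428973 = 185.84 W/m².
Daily total = Q̄ × 24.00 h × 3600 s/h = 185.84 × 24.00 × 3600 / 10⁶ = 16.06 MJ/m².

16.1 MJ/m²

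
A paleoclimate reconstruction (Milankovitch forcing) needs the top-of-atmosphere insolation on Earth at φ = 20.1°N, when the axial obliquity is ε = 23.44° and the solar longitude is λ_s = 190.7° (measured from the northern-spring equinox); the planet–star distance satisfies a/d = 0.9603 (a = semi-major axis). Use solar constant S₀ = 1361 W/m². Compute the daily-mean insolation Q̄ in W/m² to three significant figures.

Q̄ ≈ 358 W/m²

Solar declination: sin δ = sin ε · sin λ_s = sin 23.44° × sin 190.7° = -0.07386, so δ = -4.235°.
cos H₀ = −tan(+20.1°) tan(-4.235°) = 0.0271, H₀ = 1.5437 rad.
Bracket: H₀ sin φ sin δ + cos φ cos δ sin H₀ = 1.5437×0.34366×-0.07386 + 0.93909×0.99727×0.99963 = -0.039183 + 0.936180 = 0.896997.
Inverse-square distance factor (a/d)² = 0.9603² = 0.922176.
Q̄ = (S₀/π) × 0.922176 × [bracket] = (1361/π) × 0.922176 × 0.896997 = 358.4 W/m².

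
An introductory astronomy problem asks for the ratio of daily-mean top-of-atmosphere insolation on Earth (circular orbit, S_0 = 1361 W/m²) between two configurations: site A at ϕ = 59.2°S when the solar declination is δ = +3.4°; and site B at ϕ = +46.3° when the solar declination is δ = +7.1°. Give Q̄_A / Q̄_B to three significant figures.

— Configuration A (ϕ=-59.2°):
cos h₀ = −tan(-59.2°) tan(+3.400°) = 0.0997, h₀ = 1.4710 rad.
Bracket: h₀ sin ϕ sin δ + cos ϕ cos δ sin h₀ = 1.4710×-0.85896×0.05931 + 0.51204×0.99824×0.99502 = -0.074940 + 0.508593 = 0.433653.
Q̄ = (S_0/π) × [bracket] = (1361/π) × 0.433653 = 187.87 W/m².
— Configuration B (ϕ=+46.3°):
cos h₀ = −tan(+46.3°) tan(+7.100°) = -0.1303, h₀ = 1.7015 rad.
Bracket: h₀ sin ϕ sin δ + cos ϕ cos δ sin h₀ = 1.7015×0.72297×0.12360 + 0.69088×0.99233×0.99147 = 0.152044 + 0.679733 = 0.831777.
Q̄ = (S_0/π) × [bracket] = (1361/π) × 0.831777 = 360.34 W/m².
Ratio Q̄_A / Q̄_B = 187.87 / 360.34 = 0.5214.

Q̄_A / Q̄_B ≈ 0.521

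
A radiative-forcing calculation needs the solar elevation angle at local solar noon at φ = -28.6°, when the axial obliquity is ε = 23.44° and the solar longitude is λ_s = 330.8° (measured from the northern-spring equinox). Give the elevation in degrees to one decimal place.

72.6°

Solar declination: sin δ = sin ε · sin λ_s = sin 23.44° × sin 330.8° = -0.19406, so δ = -11.190°.
At local noon the hour angle is zero, so the zenith angle equals |φ − δ| = |-28.6° − (-11.190°)| = 17.410°.
Elevation = 90° − 17.410° = 72.6°.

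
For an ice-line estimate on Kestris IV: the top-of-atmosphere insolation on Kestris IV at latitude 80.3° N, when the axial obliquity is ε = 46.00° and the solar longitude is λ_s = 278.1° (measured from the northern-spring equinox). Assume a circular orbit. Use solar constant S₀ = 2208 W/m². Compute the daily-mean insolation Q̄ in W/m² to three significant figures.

Q̄ ≈ 0.00 W/m²

Solar declination: sin δ = sin ε · sin λ_s = sin 46.00° × sin 278.1° = -0.71216, so δ = -45.411°.
cos H₀ = −tan(+80.3°) tan(-45.411°) = 5.9348 ≥ 1 ⇒ polar night, H₀ = 0 and Q̄ = 0.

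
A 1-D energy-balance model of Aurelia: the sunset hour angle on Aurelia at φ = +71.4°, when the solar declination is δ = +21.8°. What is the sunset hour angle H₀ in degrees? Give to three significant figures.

Sunrise equation: cos H₀ = −tan φ · tan δ = -1.1885 ≤ −1, so the host star never sets (polar day) and H₀ = π.

H₀ = 180°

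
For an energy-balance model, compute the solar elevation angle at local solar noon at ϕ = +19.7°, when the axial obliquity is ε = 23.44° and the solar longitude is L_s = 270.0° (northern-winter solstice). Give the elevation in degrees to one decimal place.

46.9°

Solar declination: sin δ = sin ε · sin L_s = sin 23.44° × sin 270.0° = -0.39779, so δ = -23.440°.
At local noon the hour angle is zero, so the zenith angle equals |ϕ − δ| = |+19.7° − (-23.440°)| = 43.140°.
Elevation = 90° − 43.140° = 46.9°.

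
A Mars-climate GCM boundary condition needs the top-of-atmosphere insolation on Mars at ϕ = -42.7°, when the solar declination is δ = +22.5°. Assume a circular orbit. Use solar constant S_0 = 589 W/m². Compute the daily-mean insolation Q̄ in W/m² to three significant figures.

Q̄ ≈ 60.3 W/m²

cos h₀ = −tan(-42.7°) tan(+22.500°) = 0.3822, h₀ = 1.1786 rad.
Bracket: h₀ sin ϕ sin δ + cos ϕ cos δ sin h₀ = 1.1786×-0.67816×0.38268 + 0.73491×0.92388×0.92407 = -0.305868 + 0.627415 = 0.321547.
Q̄ = (S_0/π) × [bracket] = (589/π) × 0.321547 = 60.29 W/m².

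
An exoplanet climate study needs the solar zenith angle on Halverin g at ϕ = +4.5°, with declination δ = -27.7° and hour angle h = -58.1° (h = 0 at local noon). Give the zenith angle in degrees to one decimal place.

θ_z = 64.5°

cos θ_z = sin ϕ sin δ + cos ϕ cos δ cos h = -0.036471 + 0.466434 = 0.429963.
θ_z = arccos(0.429963) = 64.5°.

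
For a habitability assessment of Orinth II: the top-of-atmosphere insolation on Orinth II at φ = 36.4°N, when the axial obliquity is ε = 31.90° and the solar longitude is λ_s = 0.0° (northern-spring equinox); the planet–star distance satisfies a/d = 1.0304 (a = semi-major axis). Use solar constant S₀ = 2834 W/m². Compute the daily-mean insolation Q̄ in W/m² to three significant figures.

Solar declination: sin δ = sin ε · sin λ_s = sin 31.90° × sin 0.0° = 0.00000, so δ = +0.000°.
cos H₀ = −tan(+36.4°) tan(+0.000°) = -0.0000, H₀ = 1.5708 rad.
Bracket: H₀ sin φ sin δ + cos φ cos δ sin H₀ = 1.5708×0.59342×0.00000 + 0.80489×1.00000×1.00000 = 0.000000 + 0.804890 = 0.804890.
Inverse-square distance factor (a/d)² = 1.0304² = 1.061724.
Q̄ = (S₀/π) × 1.061724 × [bracket] = (2834/π) × 1.061724 × 0.804890 = 770.9 W/m².

Q̄ ≈ 771 W/m²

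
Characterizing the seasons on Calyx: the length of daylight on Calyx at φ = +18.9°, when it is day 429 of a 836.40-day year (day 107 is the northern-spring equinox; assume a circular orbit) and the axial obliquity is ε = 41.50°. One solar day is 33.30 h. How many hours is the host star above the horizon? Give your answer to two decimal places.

Solar longitude: λ_s = 360° × (429 − 107)/836.40 = 138.594°.
sin δ = sin 41.50° × sin 138.594° = 0.43825, so δ = +25.992°.
cos H₀ = −tan φ · tan δ = −tan(+18.9°) × tan(+25.992°) = -0.1669, so H₀ = 1.7385 rad = 99.61°.
Daylight = 2H₀/(2π) × 33.30 h = (1.7385/π) × 33.30 = 18.43 h.

18.43 h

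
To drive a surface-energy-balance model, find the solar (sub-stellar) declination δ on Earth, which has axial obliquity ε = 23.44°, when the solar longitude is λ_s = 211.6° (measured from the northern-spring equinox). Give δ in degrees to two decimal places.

δ = -12.03°

sin δ = sin ε · sin λ_s = sin 23.44° × sin 211.6° = -0.208436.
δ = arcsin(-0.208436) = -12.03°.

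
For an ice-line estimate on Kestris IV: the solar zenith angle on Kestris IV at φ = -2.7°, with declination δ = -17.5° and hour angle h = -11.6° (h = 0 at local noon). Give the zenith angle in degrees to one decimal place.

cos θ_z = sin φ sin δ + cos φ cos δ cos h = 0.014165 + 0.933200 = 0.947365.
θ_z = arccos(0.947365) = 18.7°.

θ_z = 18.7°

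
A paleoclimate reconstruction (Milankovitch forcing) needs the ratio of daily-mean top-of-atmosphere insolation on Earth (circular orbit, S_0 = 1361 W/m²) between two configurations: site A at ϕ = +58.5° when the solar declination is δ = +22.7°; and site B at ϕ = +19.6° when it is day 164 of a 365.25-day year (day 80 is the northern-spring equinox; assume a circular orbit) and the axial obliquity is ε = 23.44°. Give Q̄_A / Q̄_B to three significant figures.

Q̄_A / Q̄_B ≈ 1.03

— Configuration A (ϕ=+58.5°):
cos h₀ = −tan(+58.5°) tan(+22.700°) = -0.6826, h₀ = 2.3221 rad.
Bracket: h₀ sin ϕ sin δ + cos ϕ cos δ sin h₀ = 2.3221×0.85264×0.38591 + 0.52250×0.92254×0.73078 = 0.764069 + 0.352256 = 1.116325.
Q̄ = (S_0/π) × [bracket] = (1361/π) × 1.116325 = 483.61 W/m².
— Configuration B (ϕ=+19.6°):
Solar longitude: L_s = 360° × (164 − 80)/365.25 = 82.793°.
sin δ = sin 23.44° × sin 82.793° = 0.39465, so δ = +23.244°.
cos h₀ = −tan(+19.6°) tan(+23.244°) = -0.1529, h₀ = 1.7243 rad.
Bracket: h₀ sin ϕ sin δ + cos ϕ cos δ sin h₀ = 1.7243×0.33545×0.39465 + 0.94206×0.91883×0.98824 = 0.228272 + 0.855414 = 1.083686.
Q̄ = (S_0/π) × [bracket] = (1361/π) × 1.083686 = 469.47 W/m².
Ratio Q̄_A / Q̄_B = 483.61 / 469.47 = 1.030.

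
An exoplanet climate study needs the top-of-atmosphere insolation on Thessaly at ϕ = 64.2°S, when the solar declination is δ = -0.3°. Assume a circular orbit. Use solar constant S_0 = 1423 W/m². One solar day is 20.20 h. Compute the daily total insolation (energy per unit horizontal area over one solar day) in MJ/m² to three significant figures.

14.6 MJ/m²

cos h₀ = −tan(-64.2°) tan(-0.300°) = -0.0108, h₀ = 1.5816 rad.
Bracket: h₀ sin ϕ sin δ + cos ϕ cos δ sin h₀ = 1.5816×-0.90032×-0.00524 + 0.43523×0.99999×0.99994 = 0.007461 + 0.435200 = 0.442661.
Q̄ = (S_0/π) × [bracket] = (1423/π) × 0.442661 = 200.51 W/m².
Daily total = Q̄ × 20.20 h × 3600 s/h = 200.51 × 20.20 × 3600 / 10⁶ = 14.58 MJ/m².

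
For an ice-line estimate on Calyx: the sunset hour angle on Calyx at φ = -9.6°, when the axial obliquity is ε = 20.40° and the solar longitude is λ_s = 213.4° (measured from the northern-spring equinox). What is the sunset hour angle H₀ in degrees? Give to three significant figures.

H₀ = 91.9°

Solar declination: sin δ = sin ε · sin λ_s = sin 20.40° × sin 213.4° = -0.19188, so δ = -11.063°.
cos H₀ = −tan φ · tan δ = −tan(-9.6°) × tan(-11.063°) = -0.0331, so H₀ = 1.6039 rad = 91.90°.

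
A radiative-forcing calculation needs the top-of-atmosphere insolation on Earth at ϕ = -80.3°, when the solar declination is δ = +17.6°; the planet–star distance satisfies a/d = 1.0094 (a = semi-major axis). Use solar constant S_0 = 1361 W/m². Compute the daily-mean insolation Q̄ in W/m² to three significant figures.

cos h₀ = −tan(-80.3°) tan(+17.600°) = 1.8558 ≥ 1 ⇒ polar night, h₀ = 0 and Q̄ = 0.
Inverse-square distance factor (a/d)² = 1.0094² = 1.018888.

Q̄ ≈ 0.00 W/m²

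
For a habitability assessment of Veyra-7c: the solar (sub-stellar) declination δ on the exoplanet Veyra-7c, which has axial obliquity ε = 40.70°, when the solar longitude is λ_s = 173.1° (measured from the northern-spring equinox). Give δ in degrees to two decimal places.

sin δ = sin ε · sin λ_s = sin 40.70° × sin 173.1° = 0.078341.
δ = arcsin(0.078341) = +4.49°.

δ = +4.49°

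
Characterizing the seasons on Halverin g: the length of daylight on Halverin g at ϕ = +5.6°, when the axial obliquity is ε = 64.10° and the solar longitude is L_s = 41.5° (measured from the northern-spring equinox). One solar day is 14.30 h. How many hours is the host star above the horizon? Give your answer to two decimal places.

7.48 h

Solar declination: sin δ = sin ε · sin L_s = sin 64.10° × sin 41.5° = 0.59607, so δ = +36.589°.
cos h₀ = −tan ϕ · tan δ = −tan(+5.6°) × tan(+36.589°) = -0.0728, so h₀ = 1.6436 rad = 94.17°.
Daylight = 2h₀/(2π) × 14.30 h = (1.6436/π) × 14.30 = 7.48 h.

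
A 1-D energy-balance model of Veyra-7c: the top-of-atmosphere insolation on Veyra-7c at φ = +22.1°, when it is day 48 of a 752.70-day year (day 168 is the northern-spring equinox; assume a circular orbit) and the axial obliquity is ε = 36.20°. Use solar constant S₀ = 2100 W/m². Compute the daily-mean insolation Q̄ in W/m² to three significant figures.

Q̄ ≈ 355 W/m²

Solar longitude: λ_s = 360° × (48 − 168)/752.70 = -57.393°, i.e. -57.393° + 360° = 302.607°.
sin δ = sin 36.20° × sin 302.607° = -0.49752, so δ = -29.836°.
cos H₀ = −tan(+22.1°) tan(-29.836°) = 0.2329, H₀ = 1.3357 rad.
Bracket: H₀ sin φ sin δ + cos φ cos δ sin H₀ = 1.3357×0.37622×-0.49752 + 0.92653×0.86745×0.97250 = -0.250012 + 0.781616 = 0.531604.
Q̄ = (S₀/π) × [bracket] = (2100/π) × 0.531604 = 355.4 W/m².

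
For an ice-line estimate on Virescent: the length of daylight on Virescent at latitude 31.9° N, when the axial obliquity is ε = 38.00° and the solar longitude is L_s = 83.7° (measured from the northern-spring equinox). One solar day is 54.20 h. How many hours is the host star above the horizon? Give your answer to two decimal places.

35.77 h

Solar declination: sin δ = sin ε · sin L_s = sin 38.00° × sin 83.7° = 0.61194, so δ = +37.730°.
cos h₀ = −tan ϕ · tan δ = −tan(+31.9°) × tan(+37.730°) = -0.4816, so h₀ = 2.0733 rad = 118.79°.
Daylight = 2h₀/(2π) × 54.20 h = (2.0733/π) × 54.20 = 35.77 h.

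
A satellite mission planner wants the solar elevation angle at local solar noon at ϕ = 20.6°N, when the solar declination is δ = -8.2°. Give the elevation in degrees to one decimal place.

At local noon the hour angle is zero, so the zenith angle equals |ϕ − δ| = |+20.6° − (-8.200°)| = 28.800°.
Elevation = 90° − 28.800° = 61.2°.

61.2°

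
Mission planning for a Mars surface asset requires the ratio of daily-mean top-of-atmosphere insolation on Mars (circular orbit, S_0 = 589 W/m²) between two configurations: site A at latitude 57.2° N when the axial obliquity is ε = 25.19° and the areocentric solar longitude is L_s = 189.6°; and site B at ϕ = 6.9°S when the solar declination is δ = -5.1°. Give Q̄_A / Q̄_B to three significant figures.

— Configuration A (ϕ=+57.2°):
sin δ = sin 25.19° × sin 189.6° = -0.07098, so δ = -4.070°.
cos h₀ = −tan(+57.2°) tan(-4.070°) = 0.1104, h₀ = 1.4602 rad.
Bracket: h₀ sin ϕ sin δ + cos ϕ cos δ sin h₀ = 1.4602×0.84057×-0.07098 + 0.54171×0.99748×0.99389 = -0.087121 + 0.537043 = 0.449922.
Q̄ = (S_0/π) × [bracket] = (589/π) × 0.449922 = 84.353 W/m².
— Configuration B (ϕ=-6.9°):
cos h₀ = −tan(-6.9°) tan(-5.100°) = -0.0108, h₀ = 1.5816 rad.
Bracket: h₀ sin ϕ sin δ + cos ϕ cos δ sin h₀ = 1.5816×-0.12014×-0.08889 + 0.99276×0.99604×0.99994 = 0.016890 + 0.988769 = 1.005659.
Q̄ = (S_0/π) × [bracket] = (589/π) × 1.005659 = 188.55 W/m².
Ratio Q̄_A / Q̄_B = 84.353 / 188.55 = 0.4474.

Q̄_A / Q̄_B ≈ 0.447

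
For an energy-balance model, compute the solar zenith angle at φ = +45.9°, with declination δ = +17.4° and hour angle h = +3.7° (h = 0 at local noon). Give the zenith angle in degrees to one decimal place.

θ_z = 28.7°

cos θ_z = sin φ sin δ + cos φ cos δ cos h = 0.214749 + 0.662684 = 0.877433.
θ_z = arccos(0.877433) = 28.7°.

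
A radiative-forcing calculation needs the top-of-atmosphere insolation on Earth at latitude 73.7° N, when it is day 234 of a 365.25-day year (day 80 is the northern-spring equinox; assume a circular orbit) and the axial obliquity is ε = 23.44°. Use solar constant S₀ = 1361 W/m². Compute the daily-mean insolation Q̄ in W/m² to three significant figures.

Q̄ ≈ 269 W/m²

Solar longitude: λ_s = 360° × (234 − 80)/365.25 = 151.786°.
sin δ = sin 23.44° × sin 151.786° = 0.18806, so δ = +10.839°.
cos H₀ = −tan(+73.7°) tan(+10.839°) = -0.6548, H₀ = 2.2847 rad.
Bracket: H₀ sin φ sin δ + cos φ cos δ sin H₀ = 2.2847×0.95981×0.18806 + 0.28067×0.98216×0.75581 = 0.412393 + 0.208349 = 0.620742.
Q̄ = (S₀/π) × [bracket] = (1361/π) × 0.620742 = 268.9 W/m².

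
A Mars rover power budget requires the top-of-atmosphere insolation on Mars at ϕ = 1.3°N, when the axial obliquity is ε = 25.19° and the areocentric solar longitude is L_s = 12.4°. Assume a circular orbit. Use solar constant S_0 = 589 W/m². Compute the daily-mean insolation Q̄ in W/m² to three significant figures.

Q̄ ≈ 187 W/m²

sin δ = sin 25.19° × sin 12.4° = 0.09140, so δ = +5.244°.
cos h₀ = −tan(+1.3°) tan(+5.244°) = -0.0021, h₀ = 1.5729 rad.
Bracket: h₀ sin ϕ sin δ + cos ϕ cos δ sin h₀ = 1.5729×0.02269×0.09140 + 0.99974×0.99581×1.00000 = 0.003262 + 0.995551 = 0.998813.
Q̄ = (S_0/π) × [bracket] = (589/π) × 0.998813 = 187.3 W/m².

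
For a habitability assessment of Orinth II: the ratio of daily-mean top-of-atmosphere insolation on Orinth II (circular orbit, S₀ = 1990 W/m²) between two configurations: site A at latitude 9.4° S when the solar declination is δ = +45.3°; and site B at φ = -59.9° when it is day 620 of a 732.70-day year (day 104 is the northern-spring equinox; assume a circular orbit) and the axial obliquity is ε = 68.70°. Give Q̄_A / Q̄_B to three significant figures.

Q̄_A / Q̄_B ≈ 0.215

— Configuration A (φ=-9.4°):
cos H₀ = −tan(-9.4°) tan(+45.300°) = 0.1673, H₀ = 1.4027 rad.
Bracket: H₀ sin φ sin δ + cos φ cos δ sin H₀ = 1.4027×-0.16333×0.71080 + 0.98657×0.70339×0.98591 = -0.162846 + 0.684166 = 0.521320.
Q̄ = (S₀/π) × [bracket] = (1990/π) × 0.521320 = 330.22 W/m².
— Configuration B (φ=-59.9°):
Solar longitude: λ_s = 360° × (620 − 104)/732.70 = 253.528°.
sin δ = sin 68.70° × sin 253.528° = -0.89345, so δ = -63.310°.
cos H₀ = −tan(-59.9°) tan(-63.310°) = -3.4315 ≤ −1 ⇒ polar day, H₀ = π.
Bracket: H₀ sin φ sin δ + cos φ cos δ sin H₀ = 3.1416×-0.86515×-0.89345 + 0.50151×0.44916×0.00000 = 2.428357 + 0.000000 = 2.428357.
Q̄ = (S₀/π) × [bracket] = (1990/π) × 2.428357 = 1538.2 W/m².
Ratio Q̄_A / Q̄_B = 330.22 / 1538.2 = 0.2147.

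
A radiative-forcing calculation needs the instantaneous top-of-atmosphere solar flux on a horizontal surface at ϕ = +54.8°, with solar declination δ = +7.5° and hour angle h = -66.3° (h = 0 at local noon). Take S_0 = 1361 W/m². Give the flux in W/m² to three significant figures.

458 W/m²

cos θ_z = sin ϕ sin δ + cos ϕ cos δ cos h = 0.106659 + 0.229713 = 0.336372.
Flux = S_0 · cos θ_z = 1361 × 0.336372 = 457.8 W/m².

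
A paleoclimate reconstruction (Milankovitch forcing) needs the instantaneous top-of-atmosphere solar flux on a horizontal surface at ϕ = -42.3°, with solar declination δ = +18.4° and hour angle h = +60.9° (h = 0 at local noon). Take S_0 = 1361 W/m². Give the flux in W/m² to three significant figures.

175 W/m²

cos θ_z = sin ϕ sin δ + cos ϕ cos δ cos h = -0.212436 + 0.341319 = 0.128883.
Flux = S_0 · cos θ_z = 1361 × 0.128883 = 175.4 W/m².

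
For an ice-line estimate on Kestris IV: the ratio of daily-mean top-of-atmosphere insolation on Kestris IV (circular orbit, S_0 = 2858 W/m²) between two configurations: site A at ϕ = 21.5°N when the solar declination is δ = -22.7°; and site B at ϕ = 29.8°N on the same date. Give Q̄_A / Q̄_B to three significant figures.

Q̄_A / Q̄_B ≈ 1.24

— Configuration A (ϕ=+21.5°):
cos h₀ = −tan(+21.5°) tan(-22.700°) = 0.1648, h₀ = 1.4053 rad.
Bracket: h₀ sin ϕ sin δ + cos ϕ cos δ sin h₀ = 1.4053×0.36650×-0.38591 + 0.93042×0.92254×0.98633 = -0.198760 + 0.846616 = 0.647856.
Q̄ = (S_0/π) × [bracket] = (2858/π) × 0.647856 = 589.37 W/m².
— Configuration B (ϕ=+29.8°):
cos h₀ = −tan(+29.8°) tan(-22.700°) = 0.2396, h₀ = 1.3289 rad.
Bracket: h₀ sin ϕ sin δ + cos ϕ cos δ sin h₀ = 1.3289×0.49697×-0.38591 + 0.86777×0.92254×0.97088 = -0.254864 + 0.777240 = 0.522376.
Q̄ = (S_0/π) × [bracket] = (2858/π) × 0.522376 = 475.22 W/m².
Ratio Q̄_A / Q̄_B = 589.37 / 475.22 = 1.240.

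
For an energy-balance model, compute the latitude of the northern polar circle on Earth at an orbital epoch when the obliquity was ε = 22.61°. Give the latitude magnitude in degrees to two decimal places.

The polar circle is the lowest latitude that experiences at least one full rotation of continuous daylight at the northern-summer solstice; it lies at |φ| = 90° − ε = 90° − 22.61° = 67.39°.

67.39°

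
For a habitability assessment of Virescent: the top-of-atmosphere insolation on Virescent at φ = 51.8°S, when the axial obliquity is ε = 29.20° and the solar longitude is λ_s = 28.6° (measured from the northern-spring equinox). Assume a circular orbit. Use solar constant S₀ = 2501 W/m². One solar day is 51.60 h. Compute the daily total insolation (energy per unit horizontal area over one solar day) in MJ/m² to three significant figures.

50.5 MJ/m²

Solar declination: sin δ = sin ε · sin λ_s = sin 29.20° × sin 28.6° = 0.23353, so δ = +13.505°.
cos H₀ = −tan(-51.8°) tan(+13.505°) = 0.3052, H₀ = 1.2606 rad.
Bracket: H₀ sin φ sin δ + cos φ cos δ sin H₀ = 1.2606×-0.78586×0.23353 + 0.61841×0.97235×0.95229 = -0.231348 + 0.572622 = 0.341274.
Q̄ = (S₀/π) × [bracket] = (2501/π) × 0.341274 = 271.69 W/m².
Daily total = Q̄ × 51.60 h × 3600 s/h = 271.69 × 51.60 × 3600 / 10⁶ = 50.47 MJ/m².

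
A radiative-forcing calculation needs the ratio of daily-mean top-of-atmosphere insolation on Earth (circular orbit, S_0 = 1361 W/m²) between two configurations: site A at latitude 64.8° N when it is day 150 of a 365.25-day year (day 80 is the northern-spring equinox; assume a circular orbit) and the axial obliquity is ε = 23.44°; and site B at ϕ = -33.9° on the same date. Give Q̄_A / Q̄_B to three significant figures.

Q̄_A / Q̄_B ≈ 2.28

— Configuration A (ϕ=+64.8°):
Solar longitude: L_s = 360° × (150 − 80)/365.25 = 68.994°.
sin δ = sin 23.44° × sin 68.994° = 0.37135, so δ = +21.799°.
cos h₀ = −tan(+64.8°) tan(+21.799°) = -0.8499, h₀ = 2.5867 rad.
Bracket: h₀ sin ϕ sin δ + cos ϕ cos δ sin h₀ = 2.5867×0.90483×0.37135 + 0.42578×0.92849×0.52688 = 0.869153 + 0.208293 = 1.077446.
Q̄ = (S_0/π) × [bracket] = (1361/π) × 1.077446 = 466.77 W/m².
— Configuration B (ϕ=-33.9°):
cos h₀ = −tan(-33.9°) tan(+21.799°) = 0.2688, h₀ = 1.2987 rad.
Bracket: h₀ sin ϕ sin δ + cos ϕ cos δ sin h₀ = 1.2987×-0.55775×0.37135 + 0.83001×0.92849×0.96321 = -0.268987 + 0.742304 = 0.473317.
Q̄ = (S_0/π) × [bracket] = (1361/π) × 0.473317 = 205.05 W/m².
Ratio Q̄_A / Q̄_B = 466.77 / 205.05 = 2.276.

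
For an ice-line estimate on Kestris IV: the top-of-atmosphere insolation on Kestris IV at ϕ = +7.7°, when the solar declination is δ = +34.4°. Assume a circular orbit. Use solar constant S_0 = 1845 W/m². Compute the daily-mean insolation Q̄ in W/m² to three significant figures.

cos h₀ = −tan(+7.7°) tan(+34.400°) = -0.0926, h₀ = 1.6635 rad.
Bracket: h₀ sin ϕ sin δ + cos ϕ cos δ sin h₀ = 1.6635×0.13399×0.56497 + 0.99098×0.82511×0.99571 = 0.125927 + 0.814160 = 0.940087.
Q̄ = (S_0/π) × [bracket] = (1845/π) × 0.940087 = 552.1 W/m².

Q̄ ≈ 552 W/m²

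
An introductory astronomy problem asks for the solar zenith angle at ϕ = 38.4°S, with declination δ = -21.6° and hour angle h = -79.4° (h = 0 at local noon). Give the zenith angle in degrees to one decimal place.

cos θ_z = sin ϕ sin δ + cos ϕ cos δ cos h = 0.228660 + 0.134038 = 0.362698.
θ_z = arccos(0.362698) = 68.7°.

θ_z = 68.7°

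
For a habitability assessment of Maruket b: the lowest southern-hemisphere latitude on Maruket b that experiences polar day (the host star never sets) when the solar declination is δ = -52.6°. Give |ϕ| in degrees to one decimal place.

|ϕ| = 37.4°

Polar day requires cos h₀ = −tan ϕ tan δ ≤ −1, i.e. tan ϕ tan δ ≥ 1.
The boundary is |tan ϕ| · |tan δ| = 1, so |ϕ| = 90° − |δ| = 90° − 52.6° = 37.4° in the southern hemisphere.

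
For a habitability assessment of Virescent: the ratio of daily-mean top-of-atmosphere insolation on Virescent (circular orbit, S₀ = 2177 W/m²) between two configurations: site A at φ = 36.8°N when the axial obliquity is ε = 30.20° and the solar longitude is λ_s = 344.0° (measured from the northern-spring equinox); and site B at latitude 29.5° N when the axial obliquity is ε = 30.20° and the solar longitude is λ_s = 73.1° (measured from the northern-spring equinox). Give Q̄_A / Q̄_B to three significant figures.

— Configuration A (φ=+36.8°):
Solar declination: sin δ = sin ε · sin λ_s = sin 30.20° × sin 344.0° = -0.13865, so δ = -7.970°.
cos H₀ = −tan(+36.8°) tan(-7.970°) = 0.1047, H₀ = 1.4659 rad.
Bracket: H₀ sin φ sin δ + cos φ cos δ sin H₀ = 1.4659×0.59902×-0.13865 + 0.80073×0.99034×0.99450 = -0.121749 + 0.788633 = 0.666884.
Q̄ = (S₀/π) × [bracket] = (2177/π) × 0.666884 = 462.12 W/m².
— Configuration B (φ=+29.5°):
Solar declination: sin δ = sin ε · sin λ_s = sin 30.20° × sin 73.1° = 0.48130, so δ = +28.770°.
cos H₀ = −tan(+29.5°) tan(+28.770°) = -0.3107, H₀ = 1.8867 rad.
Bracket: H₀ sin φ sin δ + cos φ cos δ sin H₀ = 1.8867×0.49242×0.48130 + 0.87036×0.87656×0.95052 = 0.447151 + 0.725173 = 1.172324.
Q̄ = (S₀/π) × [bracket] = (2177/π) × 1.172324 = 812.37 W/m².
Ratio Q̄_A / Q̄_B = 462.12 / 812.37 = 0.5689.

Q̄_A / Q̄_B ≈ 0.569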